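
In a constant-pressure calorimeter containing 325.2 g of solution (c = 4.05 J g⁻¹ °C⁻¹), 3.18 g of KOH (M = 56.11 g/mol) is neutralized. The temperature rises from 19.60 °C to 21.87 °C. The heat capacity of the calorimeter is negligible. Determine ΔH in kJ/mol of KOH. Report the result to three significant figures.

ΔH = -52.8 kJ/mol

|ΔT| = |21.87 − 19.60| = 2.27 °C
|q_surr| = (325.2 × 4.05) × 2.27 = 1317.06 × 2.27 = 2990 J
n(KOH) = 3.18 / 56.11 = 0.05667 mol
Temperature rose, so q_rxn = −|q_surr| = -2.990 kJ
ΔH = q_rxn / n = -52.76 kJ/mol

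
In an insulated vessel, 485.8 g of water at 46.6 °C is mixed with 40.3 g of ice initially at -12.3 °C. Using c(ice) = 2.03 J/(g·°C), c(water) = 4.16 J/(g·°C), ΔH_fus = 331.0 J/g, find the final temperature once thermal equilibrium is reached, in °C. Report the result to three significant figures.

Heat to bring ice to 0 °C and melt it: q₁ = 40.3×2.03×12.3 + 40.3×331.0 = 14346 J
Heat the water can supply cooling to 0 °C: 485.8×4.16×46.6 = 94175.2 J > q₁, so all ice melts.
Energy balance: 485.8×4.16×(46.6 − T) = 14346 + 40.3×4.16×(T − 0)
2020.928(46.6 − T) = 14346 + 167.648 T
94175.2 − 14346 = 2188.576 T
T = 79829.2 / 2188.576 = 36.48 °C

T_f = 36.5 °C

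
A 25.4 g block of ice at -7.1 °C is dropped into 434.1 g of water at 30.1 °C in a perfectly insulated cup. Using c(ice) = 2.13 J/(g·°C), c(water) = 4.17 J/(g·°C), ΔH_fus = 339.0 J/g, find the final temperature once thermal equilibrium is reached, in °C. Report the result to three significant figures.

Heat to bring ice to 0 °C and melt it: q₁ = 25.4×2.13×7.1 + 25.4×339.0 = 8994.7 J
Heat the water can supply cooling to 0 °C: 434.1×4.17×30.1 = 54486.9 J > q₁, so all ice melts.
Energy balance: 434.1×4.17×(30.1 − T) = 8994.7 + 25.4×4.17×(T − 0)
1810.197(30.1 − T) = 8994.7 + 105.918 T
54486.9 − 8994.7 = 1916.115 T
T = 45492.2 / 1916.115 = 23.74 °C

T_f = 23.7 °C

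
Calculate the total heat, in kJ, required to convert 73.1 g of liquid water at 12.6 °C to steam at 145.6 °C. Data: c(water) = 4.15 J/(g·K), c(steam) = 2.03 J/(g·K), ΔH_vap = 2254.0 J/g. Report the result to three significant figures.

q1 (heat water 12.6→100.0 °C): 73.1 × 4.15 × 87.4 = 26514 J
q2 (vaporize at 100 °C): 73.1 × 2254.0 = 164767 J
q3 (heat steam 100.0→145.6 °C): 73.1 × 2.03 × 45.6 = 6767 J
Total: 26514 + 164767 + 6767 = 198048 J = 198 kJ

q = 198 kJ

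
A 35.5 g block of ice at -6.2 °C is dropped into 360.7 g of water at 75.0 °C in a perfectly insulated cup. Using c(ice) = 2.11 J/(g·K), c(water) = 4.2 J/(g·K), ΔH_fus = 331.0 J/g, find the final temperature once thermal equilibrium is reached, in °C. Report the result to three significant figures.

Heat to bring ice to 0 °C and melt it: q₁ = 35.5×2.11×6.2 + 35.5×331.0 = 12215 J
Heat the water can supply cooling to 0 °C: 360.7×4.2×75.0 = 113621 J > q₁, so all ice melts.
Energy balance: 360.7×4.2×(75.0 − T) = 12215 + 35.5×4.2×(T − 0)
1514.94(75.0 − T) = 12215 + 149.1 T
113621 − 12215 = 1664.04 T
T = 101406 / 1664.04 = 60.94 °C

T_f = 60.9 °C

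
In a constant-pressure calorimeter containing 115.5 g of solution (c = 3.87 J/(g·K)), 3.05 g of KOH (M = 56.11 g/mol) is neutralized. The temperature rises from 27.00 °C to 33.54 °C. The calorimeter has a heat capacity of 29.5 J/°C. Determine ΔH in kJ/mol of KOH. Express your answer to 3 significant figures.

|ΔT| = |33.54 − 27.00| = 6.54 °C
|q_surr| = (115.5 × 3.87 + 29.5) × 6.54 = 476.485 × 6.54 = 3116 J
n(KOH) = 3.05 / 56.11 = 0.05436 mol
Temperature rose, so q_rxn = −|q_surr| = -3.116 kJ
ΔH = q_rxn / n = -57.32 kJ/mol

ΔH = -57.3 kJ/mol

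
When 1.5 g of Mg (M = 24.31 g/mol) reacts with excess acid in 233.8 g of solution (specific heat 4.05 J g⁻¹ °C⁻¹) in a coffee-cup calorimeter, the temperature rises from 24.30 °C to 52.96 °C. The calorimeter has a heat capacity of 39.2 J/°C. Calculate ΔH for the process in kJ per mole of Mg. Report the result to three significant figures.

|ΔT| = |52.96 − 24.30| = 28.66 °C
|q_surr| = (233.8 × 4.05 + 39.2) × 28.66 = 986.09 × 28.66 = 28260 J
n(Mg) = 1.5 / 24.31 = 0.06170 mol
Temperature rose, so q_rxn = −|q_surr| = -28.26 kJ
ΔH = q_rxn / n = -458.0 kJ/mol

ΔH = -458 kJ/mol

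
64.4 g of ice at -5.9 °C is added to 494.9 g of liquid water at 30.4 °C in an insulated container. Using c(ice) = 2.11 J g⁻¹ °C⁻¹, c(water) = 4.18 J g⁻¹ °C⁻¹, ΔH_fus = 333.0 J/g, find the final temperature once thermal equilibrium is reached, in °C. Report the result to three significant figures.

T_f = 17.4 °C

Heat to bring ice to 0 °C and melt it: q₁ = 64.4×2.11×5.9 + 64.4×333.0 = 22247 J
Heat the water can supply cooling to 0 °C: 494.9×4.18×30.4 = 62887.9 J > q₁, so all ice melts.
Energy balance: 494.9×4.18×(30.4 − T) = 22247 + 64.4×4.18×(T − 0)
2068.682(30.4 − T) = 22247 + 269.192 T
62887.9 − 22247 = 2337.874 T
T = 40640.9 / 2337.874 = 17.38 °C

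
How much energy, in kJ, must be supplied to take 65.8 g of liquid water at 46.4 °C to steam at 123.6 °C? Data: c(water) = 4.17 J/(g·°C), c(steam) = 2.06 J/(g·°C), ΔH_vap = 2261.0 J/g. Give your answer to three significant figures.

q = 167 kJ

q1 (heat water 46.4→100.0 °C): 65.8 × 4.17 × 53.6 = 14707 J
q2 (vaporize at 100 °C): 65.8 × 2261.0 = 148774 J
q3 (heat steam 100.0→123.6 °C): 65.8 × 2.06 × 23.6 = 3199 J
Total: 14707 + 148774 + 3199 = 166680 J = 167 kJ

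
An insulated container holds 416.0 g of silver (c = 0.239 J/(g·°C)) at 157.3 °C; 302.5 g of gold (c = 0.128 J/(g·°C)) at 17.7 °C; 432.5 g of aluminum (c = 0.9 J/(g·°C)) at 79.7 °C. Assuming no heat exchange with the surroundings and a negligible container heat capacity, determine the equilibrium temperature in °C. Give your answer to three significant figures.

T_f = 89.8 °C

Σ mᵢcᵢ(T − Tᵢ) = 0  ⇒  T = Σ mᵢcᵢTᵢ / Σ mᵢcᵢ
Σ mᵢcᵢ = 416.0×0.239 + 302.5×0.128 + 432.5×0.9 = 527.394
Σ mᵢcᵢTᵢ = 99.424×157.3 + 38.72×17.7 + 389.25×79.7 = 47348
T = 47348 / 527.394 = 89.78 °C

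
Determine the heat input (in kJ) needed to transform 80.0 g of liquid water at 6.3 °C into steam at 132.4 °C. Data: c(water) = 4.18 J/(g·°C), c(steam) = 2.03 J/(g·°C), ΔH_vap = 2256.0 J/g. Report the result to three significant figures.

q = 217 kJ

q1 (heat water 6.3→100.0 °C): 80.0 × 4.18 × 93.7 = 31333 J
q2 (vaporize at 100 °C): 80.0 × 2256.0 = 180480 J
q3 (heat steam 100.0→132.4 °C): 80.0 × 2.03 × 32.4 = 5262 J
Total: 31333 + 180480 + 5262 = 217075 J = 217 kJ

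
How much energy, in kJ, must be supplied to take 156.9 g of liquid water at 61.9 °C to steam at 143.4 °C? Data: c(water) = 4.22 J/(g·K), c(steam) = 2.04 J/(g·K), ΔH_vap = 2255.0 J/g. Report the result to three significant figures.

q = 393 kJ

q1 (heat water 61.9→100.0 °C): 156.9 × 4.22 × 38.1 = 25227 J
q2 (vaporize at 100 °C): 156.9 × 2255.0 = 353810 J
q3 (heat steam 100.0→143.4 °C): 156.9 × 2.04 × 43.4 = 13891 J
Total: 25227 + 353810 + 13891 = 392928 J = 393 kJ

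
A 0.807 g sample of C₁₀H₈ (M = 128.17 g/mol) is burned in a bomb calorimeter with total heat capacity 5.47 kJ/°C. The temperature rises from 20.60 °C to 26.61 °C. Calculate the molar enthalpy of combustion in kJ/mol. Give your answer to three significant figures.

ΔT = 26.61 − 20.60 = 6.01 °C
q_cal = C_cal × ΔT = 5.47 × 6.01 = 32.8747 kJ
n = 0.807 / 128.17 = 0.006296 mol
q_rxn = −q_cal = -32.8747 kJ
ΔH = -32.8747 / 0.006296 = -5222 kJ/mol

ΔH = -5220 kJ/mol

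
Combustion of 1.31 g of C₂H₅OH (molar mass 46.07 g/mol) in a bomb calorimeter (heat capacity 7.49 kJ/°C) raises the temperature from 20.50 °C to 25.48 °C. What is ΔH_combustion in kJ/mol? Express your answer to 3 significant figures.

ΔH = -1310 kJ/mol

ΔT = 25.48 − 20.50 = 4.98 °C
q_cal = C_cal × ΔT = 7.49 × 4.98 = 37.3002 kJ
n = 1.31 / 46.07 = 0.02843 mol
q_rxn = −q_cal = -37.3002 kJ
ΔH = -37.3002 / 0.02843 = -1312 kJ/mol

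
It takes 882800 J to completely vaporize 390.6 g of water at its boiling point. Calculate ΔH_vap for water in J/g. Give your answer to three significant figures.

ΔH_vap = 2260 J/g

ΔH_vap = q / m = 882800 / 390.6 = 2260 J/g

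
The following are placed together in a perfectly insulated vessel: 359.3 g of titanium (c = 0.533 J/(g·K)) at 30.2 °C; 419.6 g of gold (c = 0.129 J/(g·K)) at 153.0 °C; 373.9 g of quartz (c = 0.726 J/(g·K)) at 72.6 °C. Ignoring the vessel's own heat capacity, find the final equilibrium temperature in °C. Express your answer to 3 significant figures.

T_f = 65.3 °C

Σ mᵢcᵢ(T − Tᵢ) = 0  ⇒  T = Σ mᵢcᵢTᵢ / Σ mᵢcᵢ
Σ mᵢcᵢ = 359.3×0.533 + 419.6×0.129 + 373.9×0.726 = 517.0867
Σ mᵢcᵢTᵢ = 191.5069×30.2 + 54.1284×153.0 + 271.4514×72.6 = 33773
T = 33773 / 517.0867 = 65.31 °C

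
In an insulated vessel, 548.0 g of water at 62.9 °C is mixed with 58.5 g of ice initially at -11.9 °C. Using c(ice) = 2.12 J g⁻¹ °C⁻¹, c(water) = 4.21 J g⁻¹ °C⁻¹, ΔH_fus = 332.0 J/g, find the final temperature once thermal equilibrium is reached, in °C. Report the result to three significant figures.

Heat to bring ice to 0 °C and melt it: q₁ = 58.5×2.12×11.9 + 58.5×332.0 = 20898 J
Heat the water can supply cooling to 0 °C: 548.0×4.21×62.9 = 145115 J > q₁, so all ice melts.
Energy balance: 548.0×4.21×(62.9 − T) = 20898 + 58.5×4.21×(T − 0)
2307.08(62.9 − T) = 20898 + 246.285 T
145115 − 20898 = 2553.365 T
T = 124217 / 2553.365 = 48.648 °C

T_f = 48.6 °C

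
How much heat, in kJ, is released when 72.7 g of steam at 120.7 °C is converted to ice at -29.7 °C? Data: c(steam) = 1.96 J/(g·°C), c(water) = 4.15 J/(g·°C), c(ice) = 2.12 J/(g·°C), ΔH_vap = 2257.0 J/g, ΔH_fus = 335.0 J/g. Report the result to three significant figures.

q1 (cool steam 120.7→100 °C): 72.7 × 1.96 × 20.7 = 2950 J
q2 (condense at 100 °C): 72.7 × 2257.0 = 164084 J
q3 (cool water 100→0 °C): 72.7 × 4.15 × 100.0 = 30171 J
q4 (freeze at 0 °C): 72.7 × 335.0 = 24355 J
q5 (cool ice 0→-29.7 °C): 72.7 × 2.12 × 29.7 = 4577 J
Total: 2950 + 164084 + 30171 + 24355 + 4577 = 226137 J = 226 kJ

q = 226 kJ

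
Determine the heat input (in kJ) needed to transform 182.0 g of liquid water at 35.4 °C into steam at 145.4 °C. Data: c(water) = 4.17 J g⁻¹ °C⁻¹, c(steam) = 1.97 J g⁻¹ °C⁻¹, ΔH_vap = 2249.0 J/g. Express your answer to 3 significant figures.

q1 (heat water 35.4→100.0 °C): 182.0 × 4.17 × 64.6 = 49028 J
q2 (vaporize at 100 °C): 182.0 × 2249.0 = 409318 J
q3 (heat steam 100.0→145.4 °C): 182.0 × 1.97 × 45.4 = 16278 J
Total: 49028 + 409318 + 16278 = 474624 J = 475 kJ

q = 475 kJ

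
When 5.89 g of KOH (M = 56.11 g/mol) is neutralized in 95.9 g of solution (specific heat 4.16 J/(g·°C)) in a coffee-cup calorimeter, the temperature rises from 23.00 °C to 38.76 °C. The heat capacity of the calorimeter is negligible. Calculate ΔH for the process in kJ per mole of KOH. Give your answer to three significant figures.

|ΔT| = |38.76 − 23.00| = 15.76 °C
|q_surr| = (95.9 × 4.16) × 15.76 = 398.944 × 15.76 = 6287 J
n(KOH) = 5.89 / 56.11 = 0.1050 mol
Temperature rose, so q_rxn = −|q_surr| = -6.287 kJ
ΔH = q_rxn / n = -59.88 kJ/mol

ΔH = -59.9 kJ/mol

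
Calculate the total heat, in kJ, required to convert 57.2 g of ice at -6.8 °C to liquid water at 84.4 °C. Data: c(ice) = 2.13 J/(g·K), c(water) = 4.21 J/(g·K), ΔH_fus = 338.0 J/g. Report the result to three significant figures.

q1 (heat ice -6.8→0.0 °C): 57.2 × 2.13 × 6.8 = 828 J
q2 (melt at 0 °C): 57.2 × 338.0 = 19334 J
q3 (heat water 0.0→84.4 °C): 57.2 × 4.21 × 84.4 = 20325 J
Total: 828 + 19334 + 20325 = 40487 J = 40.5 kJ

q = 40.5 kJ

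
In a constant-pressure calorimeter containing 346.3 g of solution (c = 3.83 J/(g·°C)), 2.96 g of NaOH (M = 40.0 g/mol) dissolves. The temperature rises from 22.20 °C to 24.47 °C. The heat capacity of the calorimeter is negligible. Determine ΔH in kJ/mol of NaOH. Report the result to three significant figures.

|ΔT| = |24.47 − 22.20| = 2.27 °C
|q_surr| = (346.3 × 3.83) × 2.27 = 1326.329 × 2.27 = 3011 J
n(NaOH) = 2.96 / 40.0 = 0.07400 mol
Temperature rose, so q_rxn = −|q_surr| = -3.011 kJ
ΔH = q_rxn / n = -40.69 kJ/mol

ΔH = -40.7 kJ/mol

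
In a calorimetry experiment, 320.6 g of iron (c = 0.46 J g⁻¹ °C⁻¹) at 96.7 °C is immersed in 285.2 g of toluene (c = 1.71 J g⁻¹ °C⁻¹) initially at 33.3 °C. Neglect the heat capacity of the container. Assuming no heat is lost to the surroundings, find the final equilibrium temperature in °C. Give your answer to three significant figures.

Heat lost by iron = heat gained by toluene.
(320.6)(0.46)(96.7 − T) = (285.2)(1.71)(T − 33.3)
147.476 (96.7 − T) = 487.692 (T − 33.3)
14261 − 147.476 T = 487.692 T − 16240
30501 = 635.168 T
T = 48.02 °C

T_f = 48.0 °C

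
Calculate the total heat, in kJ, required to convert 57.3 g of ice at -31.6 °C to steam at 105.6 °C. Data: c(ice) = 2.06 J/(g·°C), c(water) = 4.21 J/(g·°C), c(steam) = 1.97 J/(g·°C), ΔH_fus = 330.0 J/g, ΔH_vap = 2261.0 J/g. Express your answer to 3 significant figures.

q1 (heat ice -31.6→0.0 °C): 57.3 × 2.06 × 31.6 = 3730 J
q2 (melt at 0 °C): 57.3 × 330.0 = 18909 J
q3 (heat water 0.0→100.0 °C): 57.3 × 4.21 × 100.0 = 24123 J
q4 (vaporize at 100 °C): 57.3 × 2261.0 = 129555 J
q5 (heat steam 100.0→105.6 °C): 57.3 × 1.97 × 5.6 = 632 J
Total: 3730 + 18909 + 24123 + 129555 + 632 = 176949 J = 177 kJ

q = 177 kJ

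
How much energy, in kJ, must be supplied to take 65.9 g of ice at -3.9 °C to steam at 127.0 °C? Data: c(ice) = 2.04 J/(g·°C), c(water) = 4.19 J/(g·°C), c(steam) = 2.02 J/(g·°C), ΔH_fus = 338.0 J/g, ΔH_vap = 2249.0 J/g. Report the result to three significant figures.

q1 (heat ice -3.9→0.0 °C): 65.9 × 2.04 × 3.9 = 524 J
q2 (melt at 0 °C): 65.9 × 338.0 = 22274 J
q3 (heat water 0.0→100.0 °C): 65.9 × 4.19 × 100.0 = 27612 J
q4 (vaporize at 100 °C): 65.9 × 2249.0 = 148209 J
q5 (heat steam 100.0→127.0 °C): 65.9 × 2.02 × 27.0 = 3594 J
Total: 524 + 22274 + 27612 + 148209 + 3594 = 202213 J = 202 kJ

q = 202 kJ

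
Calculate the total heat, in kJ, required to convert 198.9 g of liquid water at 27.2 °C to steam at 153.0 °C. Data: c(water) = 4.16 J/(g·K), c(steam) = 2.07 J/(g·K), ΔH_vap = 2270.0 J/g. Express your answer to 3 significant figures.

q = 534 kJ

q1 (heat water 27.2→100.0 °C): 198.9 × 4.16 × 72.8 = 60236 J
q2 (vaporize at 100 °C): 198.9 × 2270.0 = 451503 J
q3 (heat steam 100.0→153.0 °C): 198.9 × 2.07 × 53.0 = 21821 J
Total: 60236 + 451503 + 21821 = 533560 J = 534 kJ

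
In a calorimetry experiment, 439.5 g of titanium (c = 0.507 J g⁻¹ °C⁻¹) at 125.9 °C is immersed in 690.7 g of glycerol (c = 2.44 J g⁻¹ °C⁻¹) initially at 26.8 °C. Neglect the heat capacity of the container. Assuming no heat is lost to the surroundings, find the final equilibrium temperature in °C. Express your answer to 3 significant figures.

Heat lost by titanium = heat gained by glycerol.
(439.5)(0.507)(125.9 − T) = (690.7)(2.44)(T − 26.8)
222.8265 (125.9 − T) = 1685.308 (T − 26.8)
28054 − 222.8265 T = 1685.308 T − 45166
73220 = 1908.1345 T
T = 38.37 °C

T_f = 38.4 °C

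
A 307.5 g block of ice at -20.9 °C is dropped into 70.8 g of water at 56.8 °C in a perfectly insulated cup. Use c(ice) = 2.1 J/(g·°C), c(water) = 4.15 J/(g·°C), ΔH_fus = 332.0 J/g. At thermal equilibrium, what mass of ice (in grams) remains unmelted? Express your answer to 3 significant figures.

Heat to warm all ice to 0 °C: 307.5×2.1×20.9 = 13496 J
Heat released by water cooling to 0 °C: 70.8×4.15×56.8 = 16689 J
16689 J < 13496 + 307.5×332.0 = 115586 J, so not all ice melts; final T = 0 °C.
Heat left for melting: 16689 − 13496 = 3193 J
Mass melted = 3193 / 332.0 = 9.617 g
Ice remaining = 307.5 − 9.617 = 297.883 g

m_ice remaining = 298 g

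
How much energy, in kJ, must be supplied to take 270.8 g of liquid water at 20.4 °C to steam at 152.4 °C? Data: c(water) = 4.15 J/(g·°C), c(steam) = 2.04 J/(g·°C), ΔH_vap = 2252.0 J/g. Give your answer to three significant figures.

q1 (heat water 20.4→100.0 °C): 270.8 × 4.15 × 79.6 = 89456 J
q2 (vaporize at 100 °C): 270.8 × 2252.0 = 609842 J
q3 (heat steam 100.0→152.4 °C): 270.8 × 2.04 × 52.4 = 28947 J
Total: 89456 + 609842 + 28947 = 728245 J = 728 kJ

q = 728 kJ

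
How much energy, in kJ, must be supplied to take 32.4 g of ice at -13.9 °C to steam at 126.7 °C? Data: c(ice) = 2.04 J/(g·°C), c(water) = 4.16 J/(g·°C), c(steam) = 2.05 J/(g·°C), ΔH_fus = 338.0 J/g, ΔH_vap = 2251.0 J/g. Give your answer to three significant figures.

q1 (heat ice -13.9→0.0 °C): 32.4 × 2.04 × 13.9 = 919 J
q2 (melt at 0 °C): 32.4 × 338.0 = 10951 J
q3 (heat water 0.0→100.0 °C): 32.4 × 4.16 × 100.0 = 13478 J
q4 (vaporize at 100 °C): 32.4 × 2251.0 = 72932 J
q5 (heat steam 100.0→126.7 °C): 32.4 × 2.05 × 26.7 = 1773 J
Total: 919 + 10951 + 13478 + 72932 + 1773 = 100053 J = 100 kJ

q = 100 kJ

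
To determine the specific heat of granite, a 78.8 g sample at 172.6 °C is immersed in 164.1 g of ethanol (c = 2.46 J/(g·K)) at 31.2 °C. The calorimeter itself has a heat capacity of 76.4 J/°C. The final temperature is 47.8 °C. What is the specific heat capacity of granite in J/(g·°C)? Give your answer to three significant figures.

q_gained = (164.1 × 2.46 + 76.4) × (47.8 − 31.2) = 7969 J
q_lost = 78.8 × c × (172.6 − 47.8) = 9834.24 c
Set equal: c = 7969 / 9834.24 = 0.810 J/(g·°C)

c = 0.810 J/(g·°C)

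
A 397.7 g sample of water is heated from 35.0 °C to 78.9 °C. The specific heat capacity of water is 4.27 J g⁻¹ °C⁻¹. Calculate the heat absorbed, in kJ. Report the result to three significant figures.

q = 74.6 kJ

q = m c ΔT = 397.7 × 4.27 × (78.9 − 35.0)
q = 397.7 × 4.27 × 43.9 = 74550 J = 74.6 kJ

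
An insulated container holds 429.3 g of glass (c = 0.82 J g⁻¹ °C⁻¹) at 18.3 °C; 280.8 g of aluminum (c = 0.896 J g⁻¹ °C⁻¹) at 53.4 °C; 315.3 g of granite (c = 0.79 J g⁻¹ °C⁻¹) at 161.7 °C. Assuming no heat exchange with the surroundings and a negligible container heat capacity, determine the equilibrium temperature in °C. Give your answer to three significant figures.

T_f = 70.5 °C

Σ mᵢcᵢ(T − Tᵢ) = 0  ⇒  T = Σ mᵢcᵢTᵢ / Σ mᵢcᵢ
Σ mᵢcᵢ = 429.3×0.82 + 280.8×0.896 + 315.3×0.79 = 852.7098
Σ mᵢcᵢTᵢ = 352.026×18.3 + 251.5968×53.4 + 249.087×161.7 = 60155
T = 60155 / 852.7098 = 70.546 °C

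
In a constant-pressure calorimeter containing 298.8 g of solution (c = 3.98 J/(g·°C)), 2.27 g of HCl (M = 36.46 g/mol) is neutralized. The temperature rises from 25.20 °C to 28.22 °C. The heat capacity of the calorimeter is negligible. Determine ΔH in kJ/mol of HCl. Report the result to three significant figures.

|ΔT| = |28.22 − 25.20| = 3.02 °C
|q_surr| = (298.8 × 3.98) × 3.02 = 1189.224 × 3.02 = 3591 J
n(HCl) = 2.27 / 36.46 = 0.06226 mol
Temperature rose, so q_rxn = −|q_surr| = -3.591 kJ
ΔH = q_rxn / n = -57.68 kJ/mol

ΔH = -57.7 kJ/mol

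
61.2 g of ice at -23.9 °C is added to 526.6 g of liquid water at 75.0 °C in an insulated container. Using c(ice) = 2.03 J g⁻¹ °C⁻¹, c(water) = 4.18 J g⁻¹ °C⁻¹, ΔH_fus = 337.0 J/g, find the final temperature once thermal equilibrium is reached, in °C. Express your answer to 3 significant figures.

T_f = 57.6 °C

Heat to bring ice to 0 °C and melt it: q₁ = 61.2×2.03×23.9 + 61.2×337.0 = 23594 J
Heat the water can supply cooling to 0 °C: 526.6×4.18×75.0 = 165089 J > q₁, so all ice melts.
Energy balance: 526.6×4.18×(75.0 − T) = 23594 + 61.2×4.18×(T − 0)
2201.188(75.0 − T) = 23594 + 255.816 T
165089 − 23594 = 2457.004 T
T = 141495 / 2457.004 = 57.59 °C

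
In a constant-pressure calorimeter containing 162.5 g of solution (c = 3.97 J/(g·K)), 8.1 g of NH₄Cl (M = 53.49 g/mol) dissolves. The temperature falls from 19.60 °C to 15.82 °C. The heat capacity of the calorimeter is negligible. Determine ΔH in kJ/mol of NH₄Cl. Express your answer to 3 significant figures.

|ΔT| = |15.82 − 19.60| = 3.78 °C
|q_surr| = (162.5 × 3.97) × 3.78 = 645.125 × 3.78 = 2439 J
n(NH₄Cl) = 8.1 / 53.49 = 0.1514 mol
Temperature fell, so q_rxn = +|q_surr| = 2.439 kJ
ΔH = q_rxn / n = 16.11 kJ/mol

ΔH = 16.1 kJ/mol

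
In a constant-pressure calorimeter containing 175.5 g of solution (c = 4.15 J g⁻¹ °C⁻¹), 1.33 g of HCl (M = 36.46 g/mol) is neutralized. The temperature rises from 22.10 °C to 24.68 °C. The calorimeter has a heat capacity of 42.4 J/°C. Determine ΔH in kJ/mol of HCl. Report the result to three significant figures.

ΔH = -54.5 kJ/mol

|ΔT| = |24.68 − 22.10| = 2.58 °C
|q_surr| = (175.5 × 4.15 + 42.4) × 2.58 = 770.725 × 2.58 = 1988 J
n(HCl) = 1.33 / 36.46 = 0.03648 mol
Temperature rose, so q_rxn = −|q_surr| = -1.988 kJ
ΔH = q_rxn / n = -54.50 kJ/mol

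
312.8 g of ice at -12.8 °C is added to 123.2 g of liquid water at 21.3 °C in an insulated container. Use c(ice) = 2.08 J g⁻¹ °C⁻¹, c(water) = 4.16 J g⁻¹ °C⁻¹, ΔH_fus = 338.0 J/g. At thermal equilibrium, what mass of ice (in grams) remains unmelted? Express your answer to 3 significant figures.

Heat to warm all ice to 0 °C: 312.8×2.08×12.8 = 8328.0 J
Heat released by water cooling to 0 °C: 123.2×4.16×21.3 = 10917 J
10917 J < 8328.0 + 312.8×338.0 = 114054.4 J, so not all ice melts; final T = 0 °C.
Heat left for melting: 10917 − 8328.0 = 2589.0 J
Mass melted = 2589.0 / 338.0 = 7.660 g
Ice remaining = 312.8 − 7.660 = 305.140 g

m_ice remaining = 305 g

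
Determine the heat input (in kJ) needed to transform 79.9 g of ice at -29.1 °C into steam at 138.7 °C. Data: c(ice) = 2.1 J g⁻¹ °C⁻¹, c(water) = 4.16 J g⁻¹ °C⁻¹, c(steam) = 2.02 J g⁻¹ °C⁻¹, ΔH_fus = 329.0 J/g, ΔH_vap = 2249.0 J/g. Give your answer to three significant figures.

q = 250 kJ

q1 (heat ice -29.1→0.0 °C): 79.9 × 2.1 × 29.1 = 4883 J
q2 (melt at 0 °C): 79.9 × 329.0 = 26287 J
q3 (heat water 0.0→100.0 °C): 79.9 × 4.16 × 100.0 = 33238 J
q4 (vaporize at 100 °C): 79.9 × 2249.0 = 179695 J
q5 (heat steam 100.0→138.7 °C): 79.9 × 2.02 × 38.7 = 6246 J
Total: 4883 + 26287 + 33238 + 179695 + 6246 = 250349 J = 250 kJ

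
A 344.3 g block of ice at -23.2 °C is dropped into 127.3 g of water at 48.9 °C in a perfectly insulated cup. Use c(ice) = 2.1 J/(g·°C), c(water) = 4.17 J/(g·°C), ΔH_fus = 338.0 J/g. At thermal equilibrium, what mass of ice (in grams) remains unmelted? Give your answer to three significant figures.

m_ice remaining = 317 g

Heat to warm all ice to 0 °C: 344.3×2.1×23.2 = 16774 J
Heat released by water cooling to 0 °C: 127.3×4.17×48.9 = 25958 J
25958 J < 16774 + 344.3×338.0 = 133147.4 J, so not all ice melts; final T = 0 °C.
Heat left for melting: 25958 − 16774 = 9184 J
Mass melted = 9184 / 338.0 = 27.17 g
Ice remaining = 344.3 − 27.17 = 317.13 g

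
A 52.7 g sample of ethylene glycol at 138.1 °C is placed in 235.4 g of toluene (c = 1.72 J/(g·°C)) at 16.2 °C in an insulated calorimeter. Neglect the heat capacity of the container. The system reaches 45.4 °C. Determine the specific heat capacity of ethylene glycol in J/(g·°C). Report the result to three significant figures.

c = 2.42 J/(g·°C)

q_gained = (235.4 × 1.72) × (45.4 − 16.2) = 11820 J
q_lost = 52.7 × c × (138.1 − 45.4) = 4885.29 c
Set equal: c = 11820 / 4885.29 = 2.42 J/(g·°C)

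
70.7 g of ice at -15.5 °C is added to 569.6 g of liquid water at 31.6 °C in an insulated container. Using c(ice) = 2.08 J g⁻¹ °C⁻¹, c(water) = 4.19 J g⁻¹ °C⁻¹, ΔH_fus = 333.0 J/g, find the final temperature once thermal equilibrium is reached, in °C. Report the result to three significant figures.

T_f = 18.5 °C

Heat to bring ice to 0 °C and melt it: q₁ = 70.7×2.08×15.5 + 70.7×333.0 = 25822 J
Heat the water can supply cooling to 0 °C: 569.6×4.19×31.6 = 75417.3 J > q₁, so all ice melts.
Energy balance: 569.6×4.19×(31.6 − T) = 25822 + 70.7×4.19×(T − 0)
2386.624(31.6 − T) = 25822 + 296.233 T
75417.3 − 25822 = 2682.857 T
T = 49595.3 / 2682.857 = 18.49 °C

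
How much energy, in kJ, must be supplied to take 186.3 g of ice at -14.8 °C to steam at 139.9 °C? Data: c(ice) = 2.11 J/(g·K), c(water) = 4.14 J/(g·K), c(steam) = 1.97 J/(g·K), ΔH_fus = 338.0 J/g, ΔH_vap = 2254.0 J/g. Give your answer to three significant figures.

q = 580 kJ

q1 (heat ice -14.8→0.0 °C): 186.3 × 2.11 × 14.8 = 5818 J
q2 (melt at 0 °C): 186.3 × 338.0 = 62969 J
q3 (heat water 0.0→100.0 °C): 186.3 × 4.14 × 100.0 = 77128 J
q4 (vaporize at 100 °C): 186.3 × 2254.0 = 419920 J
q5 (heat steam 100.0→139.9 °C): 186.3 × 1.97 × 39.9 = 14644 J
Total: 5818 + 62969 + 77128 + 419920 + 14644 = 580479 J = 580 kJ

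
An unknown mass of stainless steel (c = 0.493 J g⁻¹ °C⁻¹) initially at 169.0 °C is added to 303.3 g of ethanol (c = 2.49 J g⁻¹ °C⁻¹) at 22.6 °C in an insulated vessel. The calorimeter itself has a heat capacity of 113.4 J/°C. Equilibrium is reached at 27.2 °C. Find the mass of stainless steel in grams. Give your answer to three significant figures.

q_gained = (303.3 × 2.49 + 113.4) × (27.2 − 22.6) = 3996 J
q_lost = m × 0.493 × (169.0 − 27.2) = 69.9074 m
m = 3996 / 69.9074 = 57.2 g

m = 57.2 g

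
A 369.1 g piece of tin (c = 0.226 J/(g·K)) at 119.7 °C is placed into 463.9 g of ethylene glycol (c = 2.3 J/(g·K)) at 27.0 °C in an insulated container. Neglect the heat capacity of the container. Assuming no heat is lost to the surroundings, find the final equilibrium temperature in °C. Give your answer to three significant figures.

Heat lost by tin = heat gained by ethylene glycol.
(369.1)(0.226)(119.7 − T) = (463.9)(2.3)(T − 27.0)
83.4166 (119.7 − T) = 1066.97 (T − 27.0)
9985.0 − 83.4166 T = 1066.97 T − 28808
38793.0 = 1150.3866 T
T = 33.72 °C

T_f = 33.7 °C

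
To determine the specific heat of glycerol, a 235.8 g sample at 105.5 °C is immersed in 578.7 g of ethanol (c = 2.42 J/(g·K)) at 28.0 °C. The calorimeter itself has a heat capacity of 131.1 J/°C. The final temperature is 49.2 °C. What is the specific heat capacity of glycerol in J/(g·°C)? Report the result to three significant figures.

c = 2.45 J/(g·°C)

q_gained = (578.7 × 2.42 + 131.1) × (49.2 − 28.0) = 32470 J
q_lost = 235.8 × c × (105.5 − 49.2) = 13275.54 c
Set equal: c = 32470 / 13275.54 = 2.45 J/(g·°C)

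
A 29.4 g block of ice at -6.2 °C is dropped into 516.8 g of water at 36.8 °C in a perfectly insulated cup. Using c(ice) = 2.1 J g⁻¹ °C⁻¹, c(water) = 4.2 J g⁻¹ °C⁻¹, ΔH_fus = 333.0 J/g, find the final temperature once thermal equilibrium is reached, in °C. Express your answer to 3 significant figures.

T_f = 30.4 °C

Heat to bring ice to 0 °C and melt it: q₁ = 29.4×2.1×6.2 + 29.4×333.0 = 10173 J
Heat the water can supply cooling to 0 °C: 516.8×4.2×36.8 = 79876.6 J > q₁, so all ice melts.
Energy balance: 516.8×4.2×(36.8 − T) = 10173 + 29.4×4.2×(T − 0)
2170.56(36.8 − T) = 10173 + 123.48 T
79876.6 − 10173 = 2294.04 T
T = 69703.6 / 2294.04 = 30.38 °C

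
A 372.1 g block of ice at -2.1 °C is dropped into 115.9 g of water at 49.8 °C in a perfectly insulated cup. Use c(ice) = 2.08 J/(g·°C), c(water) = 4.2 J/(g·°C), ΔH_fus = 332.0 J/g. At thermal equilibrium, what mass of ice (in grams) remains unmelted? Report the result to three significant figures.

m_ice remaining = 304 g

Heat to warm all ice to 0 °C: 372.1×2.08×2.1 = 1625.3 J
Heat released by water cooling to 0 °C: 115.9×4.2×49.8 = 24242 J
24242 J < 1625.3 + 372.1×332.0 = 125162.5 J, so not all ice melts; final T = 0 °C.
Heat left for melting: 24242 − 1625.3 = 22616.7 J
Mass melted = 22616.7 / 332.0 = 68.12 g
Ice remaining = 372.1 − 68.12 = 303.98 g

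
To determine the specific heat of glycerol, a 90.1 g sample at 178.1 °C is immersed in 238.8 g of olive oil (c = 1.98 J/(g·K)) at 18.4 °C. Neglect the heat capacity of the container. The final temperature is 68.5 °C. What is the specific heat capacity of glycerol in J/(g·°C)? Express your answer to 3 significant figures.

q_gained = (238.8 × 1.98) × (68.5 − 18.4) = 23690 J
q_lost = 90.1 × c × (178.1 − 68.5) = 9874.96 c
Set equal: c = 23690 / 9874.96 = 2.40 J/(g·°C)

c = 2.40 J/(g·°C)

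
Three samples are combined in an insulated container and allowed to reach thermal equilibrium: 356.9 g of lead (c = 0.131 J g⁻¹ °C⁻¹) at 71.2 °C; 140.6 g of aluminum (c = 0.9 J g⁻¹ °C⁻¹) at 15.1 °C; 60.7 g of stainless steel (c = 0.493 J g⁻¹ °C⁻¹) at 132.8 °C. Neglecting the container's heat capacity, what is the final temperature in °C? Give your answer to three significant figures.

Σ mᵢcᵢ(T − Tᵢ) = 0  ⇒  T = Σ mᵢcᵢTᵢ / Σ mᵢcᵢ
Σ mᵢcᵢ = 356.9×0.131 + 140.6×0.9 + 60.7×0.493 = 203.2190
Σ mᵢcᵢTᵢ = 46.7539×71.2 + 126.54×15.1 + 29.9251×132.8 = 9213.7
T = 9213.7 / 203.2190 = 45.34 °C

T_f = 45.3 °C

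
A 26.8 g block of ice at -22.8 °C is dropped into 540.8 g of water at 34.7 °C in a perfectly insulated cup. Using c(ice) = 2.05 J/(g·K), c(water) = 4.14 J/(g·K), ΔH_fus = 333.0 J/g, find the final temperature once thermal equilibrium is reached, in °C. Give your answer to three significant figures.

Heat to bring ice to 0 °C and melt it: q₁ = 26.8×2.05×22.8 + 26.8×333.0 = 10177 J
Heat the water can supply cooling to 0 °C: 540.8×4.14×34.7 = 77690.2 J > q₁, so all ice melts.
Energy balance: 540.8×4.14×(34.7 − T) = 10177 + 26.8×4.14×(T − 0)
2238.912(34.7 − T) = 10177 + 110.952 T
77690.2 − 10177 = 2349.864 T
T = 67513.2 / 2349.864 = 28.73 °C

T_f = 28.7 °C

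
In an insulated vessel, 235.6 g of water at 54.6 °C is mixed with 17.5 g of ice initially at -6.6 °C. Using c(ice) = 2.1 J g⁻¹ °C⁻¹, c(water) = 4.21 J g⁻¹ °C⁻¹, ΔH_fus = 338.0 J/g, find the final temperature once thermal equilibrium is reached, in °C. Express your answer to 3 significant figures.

Heat to bring ice to 0 °C and melt it: q₁ = 17.5×2.1×6.6 + 17.5×338.0 = 6157.6 J
Heat the water can supply cooling to 0 °C: 235.6×4.21×54.6 = 54156.4 J > q₁, so all ice melts.
Energy balance: 235.6×4.21×(54.6 − T) = 6157.6 + 17.5×4.21×(T − 0)
991.876(54.6 − T) = 6157.6 + 73.675 T
54156.4 − 6157.6 = 1065.551 T
T = 47998.8 / 1065.551 = 45.046 °C

T_f = 45.0 °C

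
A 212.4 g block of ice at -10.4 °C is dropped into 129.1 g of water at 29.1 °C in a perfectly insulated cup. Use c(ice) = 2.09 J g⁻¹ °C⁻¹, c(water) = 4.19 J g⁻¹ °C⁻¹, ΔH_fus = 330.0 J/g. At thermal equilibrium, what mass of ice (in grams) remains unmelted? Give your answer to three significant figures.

m_ice remaining = 179 g

Heat to warm all ice to 0 °C: 212.4×2.09×10.4 = 4616.7 J
Heat released by water cooling to 0 °C: 129.1×4.19×29.1 = 15741 J
15741 J < 4616.7 + 212.4×330.0 = 74708.7 J, so not all ice melts; final T = 0 °C.
Heat left for melting: 15741 − 4616.7 = 11124.3 J
Mass melted = 11124.3 / 330.0 = 33.71 g
Ice remaining = 212.4 − 33.71 = 178.69 g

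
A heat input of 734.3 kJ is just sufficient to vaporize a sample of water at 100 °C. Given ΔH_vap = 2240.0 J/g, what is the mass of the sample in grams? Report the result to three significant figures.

m = 328 g

m = q / ΔH_vap = 734300 J / 2240.0 J/g = 328 g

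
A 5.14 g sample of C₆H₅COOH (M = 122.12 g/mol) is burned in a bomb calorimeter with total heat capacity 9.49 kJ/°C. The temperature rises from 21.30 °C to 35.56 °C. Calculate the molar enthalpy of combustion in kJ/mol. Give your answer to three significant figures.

ΔT = 35.56 − 21.30 = 14.26 °C
q_cal = C_cal × ΔT = 9.49 × 14.26 = 135.3274 kJ
n = 5.14 / 122.12 = 0.04209 mol
q_rxn = −q_cal = -135.3274 kJ
ΔH = -135.3274 / 0.04209 = -3215 kJ/mol

ΔH = -3220 kJ/mol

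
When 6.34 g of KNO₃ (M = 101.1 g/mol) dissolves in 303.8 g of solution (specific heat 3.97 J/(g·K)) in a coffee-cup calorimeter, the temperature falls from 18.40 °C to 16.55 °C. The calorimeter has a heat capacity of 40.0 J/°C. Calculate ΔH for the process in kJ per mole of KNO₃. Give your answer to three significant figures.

|ΔT| = |16.55 − 18.40| = 1.85 °C
|q_surr| = (303.8 × 3.97 + 40.0) × 1.85 = 1246.086 × 1.85 = 2305 J
n(KNO₃) = 6.34 / 101.1 = 0.06271 mol
Temperature fell, so q_rxn = +|q_surr| = 2.305 kJ
ΔH = q_rxn / n = 36.76 kJ/mol

ΔH = 36.8 kJ/mol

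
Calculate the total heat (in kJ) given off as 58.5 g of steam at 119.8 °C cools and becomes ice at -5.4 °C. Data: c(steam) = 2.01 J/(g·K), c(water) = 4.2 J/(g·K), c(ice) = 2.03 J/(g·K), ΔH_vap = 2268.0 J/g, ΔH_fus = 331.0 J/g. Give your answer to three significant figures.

q1 (cool steam 119.8→100 °C): 58.5 × 2.01 × 19.8 = 2328 J
q2 (condense at 100 °C): 58.5 × 2268.0 = 132678 J
q3 (cool water 100→0 °C): 58.5 × 4.2 × 100.0 = 24570 J
q4 (freeze at 0 °C): 58.5 × 331.0 = 19364 J
q5 (cool ice 0→-5.4 °C): 58.5 × 2.03 × 5.4 = 641 J
Total: 2328 + 132678 + 24570 + 19364 + 641 = 179581 J = 180 kJ

q = 180 kJ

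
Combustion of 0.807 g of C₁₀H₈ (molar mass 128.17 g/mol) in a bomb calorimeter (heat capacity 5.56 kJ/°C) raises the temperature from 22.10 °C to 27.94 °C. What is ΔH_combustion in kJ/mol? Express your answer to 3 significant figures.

ΔH = -5160 kJ/mol

ΔT = 27.94 − 22.10 = 5.84 °C
q_cal = C_cal × ΔT = 5.56 × 5.84 = 32.4704 kJ
n = 0.807 / 128.17 = 0.006296 mol
q_rxn = −q_cal = -32.4704 kJ
ΔH = -32.4704 / 0.006296 = -5157 kJ/mol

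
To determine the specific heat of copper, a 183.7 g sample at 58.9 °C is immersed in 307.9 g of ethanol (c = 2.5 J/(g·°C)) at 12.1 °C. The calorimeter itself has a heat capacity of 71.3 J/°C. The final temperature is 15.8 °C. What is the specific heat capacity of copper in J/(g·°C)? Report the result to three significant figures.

c = 0.393 J/(g·°C)

q_gained = (307.9 × 2.5 + 71.3) × (15.8 − 12.1) = 3112 J
q_lost = 183.7 × c × (58.9 − 15.8) = 7917.47 c
Set equal: c = 3112 / 7917.47 = 0.393 J/(g·°C)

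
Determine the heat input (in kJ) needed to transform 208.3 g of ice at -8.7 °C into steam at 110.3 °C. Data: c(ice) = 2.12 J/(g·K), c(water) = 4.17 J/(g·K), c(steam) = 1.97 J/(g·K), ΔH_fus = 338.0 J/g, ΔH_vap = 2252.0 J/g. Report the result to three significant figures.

q = 634 kJ

q1 (heat ice -8.7→0.0 °C): 208.3 × 2.12 × 8.7 = 3842 J
q2 (melt at 0 °C): 208.3 × 338.0 = 70405 J
q3 (heat water 0.0→100.0 °C): 208.3 × 4.17 × 100.0 = 86861 J
q4 (vaporize at 100 °C): 208.3 × 2252.0 = 469092 J
q5 (heat steam 100.0→110.3 °C): 208.3 × 1.97 × 10.3 = 4227 J
Total: 3842 + 70405 + 86861 + 469092 + 4227 = 634427 J = 634 kJ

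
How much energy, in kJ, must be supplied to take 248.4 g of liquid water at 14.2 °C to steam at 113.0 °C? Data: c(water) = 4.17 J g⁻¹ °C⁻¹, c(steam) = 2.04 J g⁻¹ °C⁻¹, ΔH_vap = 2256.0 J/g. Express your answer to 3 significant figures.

q = 656 kJ

q1 (heat water 14.2→100.0 °C): 248.4 × 4.17 × 85.8 = 88874 J
q2 (vaporize at 100 °C): 248.4 × 2256.0 = 560390 J
q3 (heat steam 100.0→113.0 °C): 248.4 × 2.04 × 13.0 = 6588 J
Total: 88874 + 560390 + 6588 = 655852 J = 656 kJ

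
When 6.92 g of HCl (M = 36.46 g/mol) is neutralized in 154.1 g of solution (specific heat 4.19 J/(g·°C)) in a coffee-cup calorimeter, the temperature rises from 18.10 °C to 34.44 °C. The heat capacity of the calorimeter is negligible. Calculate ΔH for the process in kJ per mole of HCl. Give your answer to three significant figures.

ΔH = -55.6 kJ/mol

|ΔT| = |34.44 − 18.10| = 16.34 °C
|q_surr| = (154.1 × 4.19) × 16.34 = 645.679 × 16.34 = 10550 J
n(HCl) = 6.92 / 36.46 = 0.1898 mol
Temperature rose, so q_rxn = −|q_surr| = -10.55 kJ
ΔH = q_rxn / n = -55.58 kJ/mol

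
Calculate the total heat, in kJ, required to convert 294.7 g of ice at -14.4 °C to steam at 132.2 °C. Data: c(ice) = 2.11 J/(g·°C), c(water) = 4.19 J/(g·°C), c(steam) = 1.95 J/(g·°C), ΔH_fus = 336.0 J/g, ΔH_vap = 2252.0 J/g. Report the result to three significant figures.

q = 914 kJ

q1 (heat ice -14.4→0.0 °C): 294.7 × 2.11 × 14.4 = 8954 J
q2 (melt at 0 °C): 294.7 × 336.0 = 99019 J
q3 (heat water 0.0→100.0 °C): 294.7 × 4.19 × 100.0 = 123479 J
q4 (vaporize at 100 °C): 294.7 × 2252.0 = 663664 J
q5 (heat steam 100.0→132.2 °C): 294.7 × 1.95 × 32.2 = 18504 J
Total: 8954 + 99019 + 123479 + 663664 + 18504 = 913620 J = 914 kJ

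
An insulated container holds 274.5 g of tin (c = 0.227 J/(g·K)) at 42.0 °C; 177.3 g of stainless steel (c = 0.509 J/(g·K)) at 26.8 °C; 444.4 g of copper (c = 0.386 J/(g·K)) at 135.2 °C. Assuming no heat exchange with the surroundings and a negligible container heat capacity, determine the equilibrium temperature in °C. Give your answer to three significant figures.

Σ mᵢcᵢ(T − Tᵢ) = 0  ⇒  T = Σ mᵢcᵢTᵢ / Σ mᵢcᵢ
Σ mᵢcᵢ = 274.5×0.227 + 177.3×0.509 + 444.4×0.386 = 324.0956
Σ mᵢcᵢTᵢ = 62.3115×42.0 + 90.2457×26.8 + 171.5384×135.2 = 28228
T = 28228 / 324.0956 = 87.10 °C

T_f = 87.1 °C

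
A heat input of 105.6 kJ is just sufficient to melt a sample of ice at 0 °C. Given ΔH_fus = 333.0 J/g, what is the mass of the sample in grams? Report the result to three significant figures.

m = q / ΔH_fus = 105600 J / 333.0 J/g = 317 g

m = 317 g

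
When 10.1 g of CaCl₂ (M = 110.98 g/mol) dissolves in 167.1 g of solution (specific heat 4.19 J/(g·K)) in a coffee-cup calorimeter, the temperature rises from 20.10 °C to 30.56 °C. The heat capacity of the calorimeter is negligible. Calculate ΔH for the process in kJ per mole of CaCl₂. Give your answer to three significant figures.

ΔH = -80.5 kJ/mol

|ΔT| = |30.56 − 20.10| = 10.46 °C
|q_surr| = (167.1 × 4.19) × 10.46 = 700.149 × 10.46 = 7324 J
n(CaCl₂) = 10.1 / 110.98 = 0.09101 mol
Temperature rose, so q_rxn = −|q_surr| = -7.324 kJ
ΔH = q_rxn / n = -80.47 kJ/mol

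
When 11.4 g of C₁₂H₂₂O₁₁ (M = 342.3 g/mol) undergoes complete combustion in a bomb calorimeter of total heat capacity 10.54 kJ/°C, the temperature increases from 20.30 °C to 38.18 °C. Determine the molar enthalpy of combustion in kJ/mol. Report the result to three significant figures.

ΔT = 38.18 − 20.30 = 17.88 °C
q_cal = C_cal × ΔT = 10.54 × 17.88 = 188.4552 kJ
n = 11.4 / 342.3 = 0.03330 mol
q_rxn = −q_cal = -188.4552 kJ
ΔH = -188.4552 / 0.03330 = -5659 kJ/mol

ΔH = -5660 kJ/mol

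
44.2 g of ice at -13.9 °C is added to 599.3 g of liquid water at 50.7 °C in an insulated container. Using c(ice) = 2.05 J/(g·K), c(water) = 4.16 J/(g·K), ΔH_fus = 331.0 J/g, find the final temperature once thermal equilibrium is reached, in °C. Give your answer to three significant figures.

Heat to bring ice to 0 °C and melt it: q₁ = 44.2×2.05×13.9 + 44.2×331.0 = 15890 J
Heat the water can supply cooling to 0 °C: 599.3×4.16×50.7 = 126400 J > q₁, so all ice melts.
Energy balance: 599.3×4.16×(50.7 − T) = 15890 + 44.2×4.16×(T − 0)
2493.088(50.7 − T) = 15890 + 183.872 T
126400 − 15890 = 2676.960 T
T = 110510 / 2676.960 = 41.28 °C

T_f = 41.3 °C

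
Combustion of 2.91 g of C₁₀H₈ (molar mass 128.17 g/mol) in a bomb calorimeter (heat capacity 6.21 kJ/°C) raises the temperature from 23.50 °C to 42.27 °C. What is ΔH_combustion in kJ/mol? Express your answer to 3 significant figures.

ΔH = -5130 kJ/mol

ΔT = 42.27 − 23.50 = 18.77 °C
q_cal = C_cal × ΔT = 6.21 × 18.77 = 116.5617 kJ
n = 2.91 / 128.17 = 0.02270 mol
q_rxn = −q_cal = -116.5617 kJ
ΔH = -116.5617 / 0.02270 = -5134.9 kJ/mol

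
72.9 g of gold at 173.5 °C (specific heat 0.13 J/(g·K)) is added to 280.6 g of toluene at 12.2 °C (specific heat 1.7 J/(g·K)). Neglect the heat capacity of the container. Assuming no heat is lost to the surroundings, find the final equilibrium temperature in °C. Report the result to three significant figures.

T_f = 15.3 °C

Heat lost by gold = heat gained by toluene.
(72.9)(0.13)(173.5 − T) = (280.6)(1.7)(T − 12.2)
9.477 (173.5 − T) = 477.02 (T − 12.2)
1644.3 − 9.477 T = 477.02 T − 5819.6
7463.9 = 486.497 T
T = 15.34 °C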